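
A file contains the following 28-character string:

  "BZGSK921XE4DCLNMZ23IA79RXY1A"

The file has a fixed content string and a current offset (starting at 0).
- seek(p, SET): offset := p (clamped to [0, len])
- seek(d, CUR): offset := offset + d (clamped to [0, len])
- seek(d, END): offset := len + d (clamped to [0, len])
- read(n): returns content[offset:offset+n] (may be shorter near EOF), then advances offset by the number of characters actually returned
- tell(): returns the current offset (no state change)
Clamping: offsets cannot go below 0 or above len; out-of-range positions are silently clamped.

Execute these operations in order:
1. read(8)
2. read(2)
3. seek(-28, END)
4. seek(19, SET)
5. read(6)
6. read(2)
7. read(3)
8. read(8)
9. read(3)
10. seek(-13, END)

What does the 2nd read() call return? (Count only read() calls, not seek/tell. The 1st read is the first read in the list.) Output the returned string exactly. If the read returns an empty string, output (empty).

Answer: XE

Derivation:
After 1 (read(8)): returned 'BZGSK921', offset=8
After 2 (read(2)): returned 'XE', offset=10
After 3 (seek(-28, END)): offset=0
After 4 (seek(19, SET)): offset=19
After 5 (read(6)): returned 'IA79RX', offset=25
After 6 (read(2)): returned 'Y1', offset=27
After 7 (read(3)): returned 'A', offset=28
After 8 (read(8)): returned '', offset=28
After 9 (read(3)): returned '', offset=28
After 10 (seek(-13, END)): offset=15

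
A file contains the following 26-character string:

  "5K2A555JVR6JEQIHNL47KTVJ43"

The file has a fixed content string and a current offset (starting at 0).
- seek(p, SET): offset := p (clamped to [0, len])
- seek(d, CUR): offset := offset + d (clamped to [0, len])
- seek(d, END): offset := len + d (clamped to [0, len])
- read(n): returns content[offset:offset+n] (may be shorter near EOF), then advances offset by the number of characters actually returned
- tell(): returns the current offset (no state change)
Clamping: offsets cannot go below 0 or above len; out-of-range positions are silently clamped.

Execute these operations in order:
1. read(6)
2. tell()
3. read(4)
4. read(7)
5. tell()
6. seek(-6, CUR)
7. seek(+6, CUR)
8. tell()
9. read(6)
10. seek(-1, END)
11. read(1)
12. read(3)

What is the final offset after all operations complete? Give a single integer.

After 1 (read(6)): returned '5K2A55', offset=6
After 2 (tell()): offset=6
After 3 (read(4)): returned '5JVR', offset=10
After 4 (read(7)): returned '6JEQIHN', offset=17
After 5 (tell()): offset=17
After 6 (seek(-6, CUR)): offset=11
After 7 (seek(+6, CUR)): offset=17
After 8 (tell()): offset=17
After 9 (read(6)): returned 'L47KTV', offset=23
After 10 (seek(-1, END)): offset=25
After 11 (read(1)): returned '3', offset=26
After 12 (read(3)): returned '', offset=26

Answer: 26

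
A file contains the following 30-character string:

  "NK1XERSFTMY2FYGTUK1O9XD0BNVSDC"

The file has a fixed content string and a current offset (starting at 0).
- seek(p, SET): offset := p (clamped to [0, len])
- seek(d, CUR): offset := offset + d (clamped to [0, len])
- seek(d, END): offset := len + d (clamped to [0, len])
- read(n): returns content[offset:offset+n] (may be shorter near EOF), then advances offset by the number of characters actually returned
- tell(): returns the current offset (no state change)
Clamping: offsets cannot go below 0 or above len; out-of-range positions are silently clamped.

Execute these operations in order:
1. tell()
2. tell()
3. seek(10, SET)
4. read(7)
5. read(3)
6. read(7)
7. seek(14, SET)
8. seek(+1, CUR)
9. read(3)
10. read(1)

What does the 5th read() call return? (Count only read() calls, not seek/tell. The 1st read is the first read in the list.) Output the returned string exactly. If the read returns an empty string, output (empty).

Answer: 1

Derivation:
After 1 (tell()): offset=0
After 2 (tell()): offset=0
After 3 (seek(10, SET)): offset=10
After 4 (read(7)): returned 'Y2FYGTU', offset=17
After 5 (read(3)): returned 'K1O', offset=20
After 6 (read(7)): returned '9XD0BNV', offset=27
After 7 (seek(14, SET)): offset=14
After 8 (seek(+1, CUR)): offset=15
After 9 (read(3)): returned 'TUK', offset=18
After 10 (read(1)): returned '1', offset=19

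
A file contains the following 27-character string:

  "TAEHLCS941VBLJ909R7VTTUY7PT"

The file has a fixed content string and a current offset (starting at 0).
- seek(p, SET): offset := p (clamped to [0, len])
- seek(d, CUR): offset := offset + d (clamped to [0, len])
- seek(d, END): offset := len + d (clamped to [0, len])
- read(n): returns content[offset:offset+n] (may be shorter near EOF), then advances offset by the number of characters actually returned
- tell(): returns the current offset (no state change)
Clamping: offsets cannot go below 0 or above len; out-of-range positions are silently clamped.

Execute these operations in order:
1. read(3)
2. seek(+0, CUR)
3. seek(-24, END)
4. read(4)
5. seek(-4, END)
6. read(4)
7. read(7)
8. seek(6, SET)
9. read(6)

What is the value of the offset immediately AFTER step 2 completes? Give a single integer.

After 1 (read(3)): returned 'TAE', offset=3
After 2 (seek(+0, CUR)): offset=3

Answer: 3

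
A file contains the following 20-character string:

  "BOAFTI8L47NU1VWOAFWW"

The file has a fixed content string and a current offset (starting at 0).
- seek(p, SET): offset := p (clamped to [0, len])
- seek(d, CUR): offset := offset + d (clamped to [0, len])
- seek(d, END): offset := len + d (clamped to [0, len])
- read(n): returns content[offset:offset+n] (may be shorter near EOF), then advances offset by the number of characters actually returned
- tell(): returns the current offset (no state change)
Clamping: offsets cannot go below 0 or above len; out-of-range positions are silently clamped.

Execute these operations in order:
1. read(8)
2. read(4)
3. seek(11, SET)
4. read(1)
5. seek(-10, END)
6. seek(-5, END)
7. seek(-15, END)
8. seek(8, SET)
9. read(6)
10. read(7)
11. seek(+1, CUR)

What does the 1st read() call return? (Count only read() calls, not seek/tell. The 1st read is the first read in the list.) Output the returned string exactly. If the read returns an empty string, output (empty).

After 1 (read(8)): returned 'BOAFTI8L', offset=8
After 2 (read(4)): returned '47NU', offset=12
After 3 (seek(11, SET)): offset=11
After 4 (read(1)): returned 'U', offset=12
After 5 (seek(-10, END)): offset=10
After 6 (seek(-5, END)): offset=15
After 7 (seek(-15, END)): offset=5
After 8 (seek(8, SET)): offset=8
After 9 (read(6)): returned '47NU1V', offset=14
After 10 (read(7)): returned 'WOAFWW', offset=20
After 11 (seek(+1, CUR)): offset=20

Answer: BOAFTI8L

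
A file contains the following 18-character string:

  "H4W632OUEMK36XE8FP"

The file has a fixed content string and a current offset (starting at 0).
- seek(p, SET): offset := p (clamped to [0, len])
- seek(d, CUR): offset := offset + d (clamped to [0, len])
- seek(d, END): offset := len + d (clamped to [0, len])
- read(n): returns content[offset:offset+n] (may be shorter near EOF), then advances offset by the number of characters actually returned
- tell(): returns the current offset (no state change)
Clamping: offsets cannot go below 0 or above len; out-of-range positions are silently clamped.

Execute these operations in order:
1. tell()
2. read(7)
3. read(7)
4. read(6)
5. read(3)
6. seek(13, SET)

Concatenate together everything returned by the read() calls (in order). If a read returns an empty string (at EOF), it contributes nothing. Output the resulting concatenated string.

Answer: H4W632OUEMK36XE8FP

Derivation:
After 1 (tell()): offset=0
After 2 (read(7)): returned 'H4W632O', offset=7
After 3 (read(7)): returned 'UEMK36X', offset=14
After 4 (read(6)): returned 'E8FP', offset=18
After 5 (read(3)): returned '', offset=18
After 6 (seek(13, SET)): offset=13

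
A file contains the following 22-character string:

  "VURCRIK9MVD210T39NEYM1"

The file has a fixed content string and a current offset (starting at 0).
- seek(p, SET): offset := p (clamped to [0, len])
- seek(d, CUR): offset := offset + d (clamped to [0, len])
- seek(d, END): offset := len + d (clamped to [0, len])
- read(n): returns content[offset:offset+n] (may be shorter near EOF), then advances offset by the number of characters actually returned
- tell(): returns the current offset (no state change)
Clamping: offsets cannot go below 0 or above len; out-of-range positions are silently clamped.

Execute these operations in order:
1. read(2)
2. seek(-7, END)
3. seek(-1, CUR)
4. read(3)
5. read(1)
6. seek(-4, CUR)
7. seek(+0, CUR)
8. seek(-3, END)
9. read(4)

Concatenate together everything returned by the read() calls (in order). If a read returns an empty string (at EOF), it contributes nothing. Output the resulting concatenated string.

Answer: VUT39NYM1

Derivation:
After 1 (read(2)): returned 'VU', offset=2
After 2 (seek(-7, END)): offset=15
After 3 (seek(-1, CUR)): offset=14
After 4 (read(3)): returned 'T39', offset=17
After 5 (read(1)): returned 'N', offset=18
After 6 (seek(-4, CUR)): offset=14
After 7 (seek(+0, CUR)): offset=14
After 8 (seek(-3, END)): offset=19
After 9 (read(4)): returned 'YM1', offset=22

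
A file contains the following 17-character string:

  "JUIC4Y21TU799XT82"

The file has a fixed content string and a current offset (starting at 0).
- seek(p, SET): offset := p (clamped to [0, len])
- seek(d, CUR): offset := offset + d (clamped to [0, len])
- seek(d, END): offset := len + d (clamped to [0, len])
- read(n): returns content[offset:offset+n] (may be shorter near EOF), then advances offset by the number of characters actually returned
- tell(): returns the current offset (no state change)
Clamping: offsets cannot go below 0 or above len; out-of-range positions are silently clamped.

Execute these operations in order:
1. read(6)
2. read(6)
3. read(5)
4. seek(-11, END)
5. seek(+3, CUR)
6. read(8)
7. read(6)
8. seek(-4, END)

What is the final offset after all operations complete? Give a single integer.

After 1 (read(6)): returned 'JUIC4Y', offset=6
After 2 (read(6)): returned '21TU79', offset=12
After 3 (read(5)): returned '9XT82', offset=17
After 4 (seek(-11, END)): offset=6
After 5 (seek(+3, CUR)): offset=9
After 6 (read(8)): returned 'U799XT82', offset=17
After 7 (read(6)): returned '', offset=17
After 8 (seek(-4, END)): offset=13

Answer: 13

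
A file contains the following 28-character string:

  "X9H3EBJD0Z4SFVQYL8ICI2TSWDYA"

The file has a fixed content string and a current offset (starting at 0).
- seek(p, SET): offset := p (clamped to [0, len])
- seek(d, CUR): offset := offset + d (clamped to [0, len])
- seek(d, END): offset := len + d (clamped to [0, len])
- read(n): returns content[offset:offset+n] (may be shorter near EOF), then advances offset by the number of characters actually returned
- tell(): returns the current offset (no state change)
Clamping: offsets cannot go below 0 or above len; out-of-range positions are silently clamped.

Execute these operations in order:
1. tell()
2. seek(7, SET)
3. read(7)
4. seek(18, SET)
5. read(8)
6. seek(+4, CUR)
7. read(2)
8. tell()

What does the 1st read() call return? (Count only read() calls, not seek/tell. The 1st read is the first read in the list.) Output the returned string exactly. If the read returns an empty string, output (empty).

Answer: D0Z4SFV

Derivation:
After 1 (tell()): offset=0
After 2 (seek(7, SET)): offset=7
After 3 (read(7)): returned 'D0Z4SFV', offset=14
After 4 (seek(18, SET)): offset=18
After 5 (read(8)): returned 'ICI2TSWD', offset=26
After 6 (seek(+4, CUR)): offset=28
After 7 (read(2)): returned '', offset=28
After 8 (tell()): offset=28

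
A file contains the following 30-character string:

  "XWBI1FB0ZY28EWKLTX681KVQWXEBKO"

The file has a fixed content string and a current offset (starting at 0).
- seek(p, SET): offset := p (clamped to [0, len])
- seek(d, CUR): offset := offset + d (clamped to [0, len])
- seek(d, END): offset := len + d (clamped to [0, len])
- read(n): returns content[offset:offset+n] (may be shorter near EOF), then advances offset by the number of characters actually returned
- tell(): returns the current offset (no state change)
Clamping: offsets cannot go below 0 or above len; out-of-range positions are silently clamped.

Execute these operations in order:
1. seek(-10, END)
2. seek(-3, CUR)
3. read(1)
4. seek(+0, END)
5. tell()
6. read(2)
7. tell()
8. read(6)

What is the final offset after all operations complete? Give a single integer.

After 1 (seek(-10, END)): offset=20
After 2 (seek(-3, CUR)): offset=17
After 3 (read(1)): returned 'X', offset=18
After 4 (seek(+0, END)): offset=30
After 5 (tell()): offset=30
After 6 (read(2)): returned '', offset=30
After 7 (tell()): offset=30
After 8 (read(6)): returned '', offset=30

Answer: 30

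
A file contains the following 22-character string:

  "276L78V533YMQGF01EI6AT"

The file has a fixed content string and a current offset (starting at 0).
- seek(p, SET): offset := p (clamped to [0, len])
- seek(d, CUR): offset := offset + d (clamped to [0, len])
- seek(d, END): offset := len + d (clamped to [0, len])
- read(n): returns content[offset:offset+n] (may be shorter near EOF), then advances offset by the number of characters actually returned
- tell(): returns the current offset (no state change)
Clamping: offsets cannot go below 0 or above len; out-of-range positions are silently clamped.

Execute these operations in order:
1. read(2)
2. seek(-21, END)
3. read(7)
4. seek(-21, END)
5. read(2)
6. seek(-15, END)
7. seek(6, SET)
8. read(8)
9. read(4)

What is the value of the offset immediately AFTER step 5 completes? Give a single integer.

After 1 (read(2)): returned '27', offset=2
After 2 (seek(-21, END)): offset=1
After 3 (read(7)): returned '76L78V5', offset=8
After 4 (seek(-21, END)): offset=1
After 5 (read(2)): returned '76', offset=3

Answer: 3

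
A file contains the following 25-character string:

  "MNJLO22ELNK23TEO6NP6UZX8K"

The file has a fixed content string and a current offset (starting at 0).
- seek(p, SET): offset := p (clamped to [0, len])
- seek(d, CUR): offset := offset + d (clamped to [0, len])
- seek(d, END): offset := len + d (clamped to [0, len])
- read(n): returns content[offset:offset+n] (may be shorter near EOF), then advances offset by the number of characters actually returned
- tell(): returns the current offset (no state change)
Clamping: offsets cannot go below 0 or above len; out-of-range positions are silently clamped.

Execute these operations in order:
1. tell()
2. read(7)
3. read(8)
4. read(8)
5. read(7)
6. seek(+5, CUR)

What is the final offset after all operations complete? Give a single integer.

Answer: 25

Derivation:
After 1 (tell()): offset=0
After 2 (read(7)): returned 'MNJLO22', offset=7
After 3 (read(8)): returned 'ELNK23TE', offset=15
After 4 (read(8)): returned 'O6NP6UZX', offset=23
After 5 (read(7)): returned '8K', offset=25
After 6 (seek(+5, CUR)): offset=25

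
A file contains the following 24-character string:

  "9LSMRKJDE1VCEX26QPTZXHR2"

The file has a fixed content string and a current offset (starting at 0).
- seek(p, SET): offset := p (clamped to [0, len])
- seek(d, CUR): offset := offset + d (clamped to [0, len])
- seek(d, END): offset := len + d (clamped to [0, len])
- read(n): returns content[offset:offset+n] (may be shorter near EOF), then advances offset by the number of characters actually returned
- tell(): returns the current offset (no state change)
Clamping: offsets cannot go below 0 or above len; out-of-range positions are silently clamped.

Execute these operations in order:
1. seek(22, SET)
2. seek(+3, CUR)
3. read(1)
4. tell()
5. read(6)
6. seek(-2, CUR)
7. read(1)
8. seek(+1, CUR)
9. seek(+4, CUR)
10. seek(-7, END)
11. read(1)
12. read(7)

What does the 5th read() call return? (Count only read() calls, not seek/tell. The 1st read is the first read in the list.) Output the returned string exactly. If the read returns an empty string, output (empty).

Answer: TZXHR2

Derivation:
After 1 (seek(22, SET)): offset=22
After 2 (seek(+3, CUR)): offset=24
After 3 (read(1)): returned '', offset=24
After 4 (tell()): offset=24
After 5 (read(6)): returned '', offset=24
After 6 (seek(-2, CUR)): offset=22
After 7 (read(1)): returned 'R', offset=23
After 8 (seek(+1, CUR)): offset=24
After 9 (seek(+4, CUR)): offset=24
After 10 (seek(-7, END)): offset=17
After 11 (read(1)): returned 'P', offset=18
After 12 (read(7)): returned 'TZXHR2', offset=24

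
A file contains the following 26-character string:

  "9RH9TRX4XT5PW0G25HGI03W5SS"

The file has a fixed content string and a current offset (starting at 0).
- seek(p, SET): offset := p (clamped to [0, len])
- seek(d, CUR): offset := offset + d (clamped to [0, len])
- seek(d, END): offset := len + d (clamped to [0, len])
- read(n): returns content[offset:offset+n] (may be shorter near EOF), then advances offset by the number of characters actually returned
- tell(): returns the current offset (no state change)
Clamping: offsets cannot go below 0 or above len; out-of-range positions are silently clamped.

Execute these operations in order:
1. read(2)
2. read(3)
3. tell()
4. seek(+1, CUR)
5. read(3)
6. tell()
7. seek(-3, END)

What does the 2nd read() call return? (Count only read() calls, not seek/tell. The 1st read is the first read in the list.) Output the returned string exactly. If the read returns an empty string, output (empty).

After 1 (read(2)): returned '9R', offset=2
After 2 (read(3)): returned 'H9T', offset=5
After 3 (tell()): offset=5
After 4 (seek(+1, CUR)): offset=6
After 5 (read(3)): returned 'X4X', offset=9
After 6 (tell()): offset=9
After 7 (seek(-3, END)): offset=23

Answer: H9T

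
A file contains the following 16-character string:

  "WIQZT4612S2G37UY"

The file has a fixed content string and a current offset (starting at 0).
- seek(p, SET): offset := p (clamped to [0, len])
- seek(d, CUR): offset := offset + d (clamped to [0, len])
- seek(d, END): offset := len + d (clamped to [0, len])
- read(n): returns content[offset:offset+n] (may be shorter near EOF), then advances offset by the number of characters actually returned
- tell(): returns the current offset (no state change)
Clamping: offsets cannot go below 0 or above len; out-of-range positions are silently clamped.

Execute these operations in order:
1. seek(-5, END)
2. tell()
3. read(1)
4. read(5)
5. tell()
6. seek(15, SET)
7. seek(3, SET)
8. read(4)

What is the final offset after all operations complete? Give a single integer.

After 1 (seek(-5, END)): offset=11
After 2 (tell()): offset=11
After 3 (read(1)): returned 'G', offset=12
After 4 (read(5)): returned '37UY', offset=16
After 5 (tell()): offset=16
After 6 (seek(15, SET)): offset=15
After 7 (seek(3, SET)): offset=3
After 8 (read(4)): returned 'ZT46', offset=7

Answer: 7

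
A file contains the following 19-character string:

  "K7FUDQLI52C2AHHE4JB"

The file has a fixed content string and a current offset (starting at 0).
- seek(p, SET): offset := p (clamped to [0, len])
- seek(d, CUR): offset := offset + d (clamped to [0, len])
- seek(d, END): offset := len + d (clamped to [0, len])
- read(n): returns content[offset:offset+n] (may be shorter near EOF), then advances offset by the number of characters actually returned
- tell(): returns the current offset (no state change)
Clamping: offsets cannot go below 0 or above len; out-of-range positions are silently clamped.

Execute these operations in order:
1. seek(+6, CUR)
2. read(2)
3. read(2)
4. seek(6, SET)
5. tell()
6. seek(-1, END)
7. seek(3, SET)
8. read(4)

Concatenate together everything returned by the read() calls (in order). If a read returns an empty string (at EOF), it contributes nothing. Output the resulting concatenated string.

After 1 (seek(+6, CUR)): offset=6
After 2 (read(2)): returned 'LI', offset=8
After 3 (read(2)): returned '52', offset=10
After 4 (seek(6, SET)): offset=6
After 5 (tell()): offset=6
After 6 (seek(-1, END)): offset=18
After 7 (seek(3, SET)): offset=3
After 8 (read(4)): returned 'UDQL', offset=7

Answer: LI52UDQL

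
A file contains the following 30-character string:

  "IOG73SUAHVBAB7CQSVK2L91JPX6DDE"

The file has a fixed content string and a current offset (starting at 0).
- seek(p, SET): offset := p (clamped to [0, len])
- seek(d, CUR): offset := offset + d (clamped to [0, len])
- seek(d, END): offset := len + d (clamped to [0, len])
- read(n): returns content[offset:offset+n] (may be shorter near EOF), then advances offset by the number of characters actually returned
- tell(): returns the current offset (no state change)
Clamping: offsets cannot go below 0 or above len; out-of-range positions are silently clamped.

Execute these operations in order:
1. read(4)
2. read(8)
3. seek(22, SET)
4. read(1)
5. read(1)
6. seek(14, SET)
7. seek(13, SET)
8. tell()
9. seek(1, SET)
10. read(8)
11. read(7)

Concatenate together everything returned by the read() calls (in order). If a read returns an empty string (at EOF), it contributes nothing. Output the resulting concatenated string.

After 1 (read(4)): returned 'IOG7', offset=4
After 2 (read(8)): returned '3SUAHVBA', offset=12
After 3 (seek(22, SET)): offset=22
After 4 (read(1)): returned '1', offset=23
After 5 (read(1)): returned 'J', offset=24
After 6 (seek(14, SET)): offset=14
After 7 (seek(13, SET)): offset=13
After 8 (tell()): offset=13
After 9 (seek(1, SET)): offset=1
After 10 (read(8)): returned 'OG73SUAH', offset=9
After 11 (read(7)): returned 'VBAB7CQ', offset=16

Answer: IOG73SUAHVBA1JOG73SUAHVBAB7CQ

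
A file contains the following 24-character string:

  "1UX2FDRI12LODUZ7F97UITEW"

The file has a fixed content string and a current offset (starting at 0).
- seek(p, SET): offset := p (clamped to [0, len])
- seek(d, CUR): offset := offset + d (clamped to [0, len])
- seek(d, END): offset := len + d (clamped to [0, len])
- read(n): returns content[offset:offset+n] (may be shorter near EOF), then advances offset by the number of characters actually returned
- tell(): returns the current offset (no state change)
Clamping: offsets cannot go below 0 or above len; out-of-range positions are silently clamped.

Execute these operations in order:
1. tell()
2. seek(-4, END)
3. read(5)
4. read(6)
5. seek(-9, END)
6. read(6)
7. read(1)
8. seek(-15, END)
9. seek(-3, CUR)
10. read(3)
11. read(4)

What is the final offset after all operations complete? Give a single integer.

After 1 (tell()): offset=0
After 2 (seek(-4, END)): offset=20
After 3 (read(5)): returned 'ITEW', offset=24
After 4 (read(6)): returned '', offset=24
After 5 (seek(-9, END)): offset=15
After 6 (read(6)): returned '7F97UI', offset=21
After 7 (read(1)): returned 'T', offset=22
After 8 (seek(-15, END)): offset=9
After 9 (seek(-3, CUR)): offset=6
After 10 (read(3)): returned 'RI1', offset=9
After 11 (read(4)): returned '2LOD', offset=13

Answer: 13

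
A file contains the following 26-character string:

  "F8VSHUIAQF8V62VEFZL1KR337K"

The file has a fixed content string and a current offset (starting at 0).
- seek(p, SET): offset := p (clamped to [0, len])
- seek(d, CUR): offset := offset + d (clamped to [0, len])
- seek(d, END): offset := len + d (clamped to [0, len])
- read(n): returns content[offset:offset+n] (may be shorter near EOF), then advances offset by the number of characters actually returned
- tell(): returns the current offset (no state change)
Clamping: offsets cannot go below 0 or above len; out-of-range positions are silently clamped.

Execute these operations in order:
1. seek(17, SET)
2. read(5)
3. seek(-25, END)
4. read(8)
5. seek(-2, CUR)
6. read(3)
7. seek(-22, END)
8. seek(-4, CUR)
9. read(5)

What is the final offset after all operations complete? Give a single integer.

After 1 (seek(17, SET)): offset=17
After 2 (read(5)): returned 'ZL1KR', offset=22
After 3 (seek(-25, END)): offset=1
After 4 (read(8)): returned '8VSHUIAQ', offset=9
After 5 (seek(-2, CUR)): offset=7
After 6 (read(3)): returned 'AQF', offset=10
After 7 (seek(-22, END)): offset=4
After 8 (seek(-4, CUR)): offset=0
After 9 (read(5)): returned 'F8VSH', offset=5

Answer: 5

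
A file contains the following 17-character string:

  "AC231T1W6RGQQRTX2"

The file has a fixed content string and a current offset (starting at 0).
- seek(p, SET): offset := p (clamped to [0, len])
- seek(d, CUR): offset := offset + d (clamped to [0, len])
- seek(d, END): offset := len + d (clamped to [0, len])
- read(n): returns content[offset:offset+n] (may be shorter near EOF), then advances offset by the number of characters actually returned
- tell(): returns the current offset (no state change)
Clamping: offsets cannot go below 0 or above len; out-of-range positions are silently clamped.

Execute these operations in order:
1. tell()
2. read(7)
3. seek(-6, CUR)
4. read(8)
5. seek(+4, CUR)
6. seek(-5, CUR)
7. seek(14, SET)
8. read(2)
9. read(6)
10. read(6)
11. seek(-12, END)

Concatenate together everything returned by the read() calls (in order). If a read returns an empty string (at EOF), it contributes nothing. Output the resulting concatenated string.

Answer: AC231T1C231T1W6TX2

Derivation:
After 1 (tell()): offset=0
After 2 (read(7)): returned 'AC231T1', offset=7
After 3 (seek(-6, CUR)): offset=1
After 4 (read(8)): returned 'C231T1W6', offset=9
After 5 (seek(+4, CUR)): offset=13
After 6 (seek(-5, CUR)): offset=8
After 7 (seek(14, SET)): offset=14
After 8 (read(2)): returned 'TX', offset=16
After 9 (read(6)): returned '2', offset=17
After 10 (read(6)): returned '', offset=17
After 11 (seek(-12, END)): offset=5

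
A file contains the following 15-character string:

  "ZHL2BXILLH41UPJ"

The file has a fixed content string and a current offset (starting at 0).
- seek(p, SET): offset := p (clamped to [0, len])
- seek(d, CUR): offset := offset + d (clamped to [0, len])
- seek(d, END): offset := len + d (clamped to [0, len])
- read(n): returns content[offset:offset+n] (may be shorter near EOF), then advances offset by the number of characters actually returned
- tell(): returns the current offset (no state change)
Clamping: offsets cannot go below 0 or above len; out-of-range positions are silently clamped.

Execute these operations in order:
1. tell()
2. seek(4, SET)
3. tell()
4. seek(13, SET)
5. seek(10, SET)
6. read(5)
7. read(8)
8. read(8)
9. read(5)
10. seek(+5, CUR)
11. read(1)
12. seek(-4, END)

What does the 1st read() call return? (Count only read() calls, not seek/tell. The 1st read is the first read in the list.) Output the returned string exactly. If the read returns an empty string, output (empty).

Answer: 41UPJ

Derivation:
After 1 (tell()): offset=0
After 2 (seek(4, SET)): offset=4
After 3 (tell()): offset=4
After 4 (seek(13, SET)): offset=13
After 5 (seek(10, SET)): offset=10
After 6 (read(5)): returned '41UPJ', offset=15
After 7 (read(8)): returned '', offset=15
After 8 (read(8)): returned '', offset=15
After 9 (read(5)): returned '', offset=15
After 10 (seek(+5, CUR)): offset=15
After 11 (read(1)): returned '', offset=15
After 12 (seek(-4, END)): offset=11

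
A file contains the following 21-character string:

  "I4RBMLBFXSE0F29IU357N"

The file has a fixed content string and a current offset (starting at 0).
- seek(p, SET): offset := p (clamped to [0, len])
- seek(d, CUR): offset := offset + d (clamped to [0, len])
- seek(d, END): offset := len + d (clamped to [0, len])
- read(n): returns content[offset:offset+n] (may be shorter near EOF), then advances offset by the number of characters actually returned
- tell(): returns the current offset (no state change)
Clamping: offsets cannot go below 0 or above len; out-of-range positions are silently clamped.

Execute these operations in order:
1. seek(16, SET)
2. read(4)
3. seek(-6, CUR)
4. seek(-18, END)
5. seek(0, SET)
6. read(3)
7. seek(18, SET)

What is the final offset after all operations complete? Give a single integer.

After 1 (seek(16, SET)): offset=16
After 2 (read(4)): returned 'U357', offset=20
After 3 (seek(-6, CUR)): offset=14
After 4 (seek(-18, END)): offset=3
After 5 (seek(0, SET)): offset=0
After 6 (read(3)): returned 'I4R', offset=3
After 7 (seek(18, SET)): offset=18

Answer: 18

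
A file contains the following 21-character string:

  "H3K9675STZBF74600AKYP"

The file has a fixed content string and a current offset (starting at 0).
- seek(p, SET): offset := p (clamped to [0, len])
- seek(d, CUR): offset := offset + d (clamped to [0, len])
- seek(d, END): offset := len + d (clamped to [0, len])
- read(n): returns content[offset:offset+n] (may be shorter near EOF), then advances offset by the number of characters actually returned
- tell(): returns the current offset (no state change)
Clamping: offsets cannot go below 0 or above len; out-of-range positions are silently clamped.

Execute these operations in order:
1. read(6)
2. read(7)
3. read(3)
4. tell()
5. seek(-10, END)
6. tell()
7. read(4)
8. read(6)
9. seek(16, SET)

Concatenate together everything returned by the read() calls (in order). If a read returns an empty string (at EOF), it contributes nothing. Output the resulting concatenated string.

Answer: H3K9675STZBF7460F74600AKYP

Derivation:
After 1 (read(6)): returned 'H3K967', offset=6
After 2 (read(7)): returned '5STZBF7', offset=13
After 3 (read(3)): returned '460', offset=16
After 4 (tell()): offset=16
After 5 (seek(-10, END)): offset=11
After 6 (tell()): offset=11
After 7 (read(4)): returned 'F746', offset=15
After 8 (read(6)): returned '00AKYP', offset=21
After 9 (seek(16, SET)): offset=16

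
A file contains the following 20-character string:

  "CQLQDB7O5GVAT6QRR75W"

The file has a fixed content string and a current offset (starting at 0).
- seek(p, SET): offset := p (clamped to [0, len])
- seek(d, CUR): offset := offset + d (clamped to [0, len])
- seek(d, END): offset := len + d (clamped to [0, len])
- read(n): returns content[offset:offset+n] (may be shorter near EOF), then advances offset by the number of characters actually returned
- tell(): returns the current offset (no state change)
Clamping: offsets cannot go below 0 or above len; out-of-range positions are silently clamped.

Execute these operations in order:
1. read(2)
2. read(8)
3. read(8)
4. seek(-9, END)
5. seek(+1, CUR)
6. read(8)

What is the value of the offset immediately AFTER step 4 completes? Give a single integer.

After 1 (read(2)): returned 'CQ', offset=2
After 2 (read(8)): returned 'LQDB7O5G', offset=10
After 3 (read(8)): returned 'VAT6QRR7', offset=18
After 4 (seek(-9, END)): offset=11

Answer: 11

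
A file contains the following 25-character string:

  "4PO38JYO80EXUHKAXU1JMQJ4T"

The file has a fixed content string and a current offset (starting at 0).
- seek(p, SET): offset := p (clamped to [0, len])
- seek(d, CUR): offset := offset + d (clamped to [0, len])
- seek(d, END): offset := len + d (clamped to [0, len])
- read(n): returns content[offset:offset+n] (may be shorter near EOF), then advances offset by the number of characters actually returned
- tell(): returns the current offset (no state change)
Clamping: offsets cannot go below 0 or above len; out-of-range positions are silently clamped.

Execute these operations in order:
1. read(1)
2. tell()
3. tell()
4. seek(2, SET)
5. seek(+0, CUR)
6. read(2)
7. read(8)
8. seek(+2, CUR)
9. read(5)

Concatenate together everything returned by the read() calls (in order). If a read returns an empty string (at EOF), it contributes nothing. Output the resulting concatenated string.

Answer: 4O38JYO80EXKAXU1

Derivation:
After 1 (read(1)): returned '4', offset=1
After 2 (tell()): offset=1
After 3 (tell()): offset=1
After 4 (seek(2, SET)): offset=2
After 5 (seek(+0, CUR)): offset=2
After 6 (read(2)): returned 'O3', offset=4
After 7 (read(8)): returned '8JYO80EX', offset=12
After 8 (seek(+2, CUR)): offset=14
After 9 (read(5)): returned 'KAXU1', offset=19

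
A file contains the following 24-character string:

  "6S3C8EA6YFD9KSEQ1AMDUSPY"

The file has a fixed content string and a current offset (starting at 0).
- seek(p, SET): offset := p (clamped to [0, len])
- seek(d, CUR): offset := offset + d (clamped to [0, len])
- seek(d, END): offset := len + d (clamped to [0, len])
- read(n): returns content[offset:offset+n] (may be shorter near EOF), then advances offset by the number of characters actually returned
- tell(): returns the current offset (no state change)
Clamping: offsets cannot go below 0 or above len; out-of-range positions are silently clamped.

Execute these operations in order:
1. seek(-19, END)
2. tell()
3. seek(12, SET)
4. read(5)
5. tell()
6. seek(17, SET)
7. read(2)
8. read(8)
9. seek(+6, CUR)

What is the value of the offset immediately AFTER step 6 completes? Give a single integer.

After 1 (seek(-19, END)): offset=5
After 2 (tell()): offset=5
After 3 (seek(12, SET)): offset=12
After 4 (read(5)): returned 'KSEQ1', offset=17
After 5 (tell()): offset=17
After 6 (seek(17, SET)): offset=17

Answer: 17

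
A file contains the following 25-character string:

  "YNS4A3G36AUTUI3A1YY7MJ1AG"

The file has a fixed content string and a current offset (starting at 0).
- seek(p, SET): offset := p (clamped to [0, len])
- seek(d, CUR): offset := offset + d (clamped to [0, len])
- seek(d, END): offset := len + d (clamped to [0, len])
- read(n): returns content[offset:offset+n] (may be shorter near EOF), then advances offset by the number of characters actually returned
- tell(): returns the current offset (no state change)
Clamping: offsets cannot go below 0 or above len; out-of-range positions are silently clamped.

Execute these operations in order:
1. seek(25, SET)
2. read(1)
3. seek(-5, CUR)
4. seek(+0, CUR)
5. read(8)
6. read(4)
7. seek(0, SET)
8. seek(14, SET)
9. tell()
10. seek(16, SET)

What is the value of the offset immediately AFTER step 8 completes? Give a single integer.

Answer: 14

Derivation:
After 1 (seek(25, SET)): offset=25
After 2 (read(1)): returned '', offset=25
After 3 (seek(-5, CUR)): offset=20
After 4 (seek(+0, CUR)): offset=20
After 5 (read(8)): returned 'MJ1AG', offset=25
After 6 (read(4)): returned '', offset=25
After 7 (seek(0, SET)): offset=0
After 8 (seek(14, SET)): offset=14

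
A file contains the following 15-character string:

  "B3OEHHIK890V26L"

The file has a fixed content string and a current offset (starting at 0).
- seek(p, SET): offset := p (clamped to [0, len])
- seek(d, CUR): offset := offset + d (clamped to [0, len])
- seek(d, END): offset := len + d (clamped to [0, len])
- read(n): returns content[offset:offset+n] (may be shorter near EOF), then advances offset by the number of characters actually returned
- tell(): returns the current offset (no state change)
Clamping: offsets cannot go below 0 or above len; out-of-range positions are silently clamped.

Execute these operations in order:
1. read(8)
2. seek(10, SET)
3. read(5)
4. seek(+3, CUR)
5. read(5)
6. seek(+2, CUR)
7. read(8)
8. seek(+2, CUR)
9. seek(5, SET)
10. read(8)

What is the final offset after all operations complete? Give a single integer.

After 1 (read(8)): returned 'B3OEHHIK', offset=8
After 2 (seek(10, SET)): offset=10
After 3 (read(5)): returned '0V26L', offset=15
After 4 (seek(+3, CUR)): offset=15
After 5 (read(5)): returned '', offset=15
After 6 (seek(+2, CUR)): offset=15
After 7 (read(8)): returned '', offset=15
After 8 (seek(+2, CUR)): offset=15
After 9 (seek(5, SET)): offset=5
After 10 (read(8)): returned 'HIK890V2', offset=13

Answer: 13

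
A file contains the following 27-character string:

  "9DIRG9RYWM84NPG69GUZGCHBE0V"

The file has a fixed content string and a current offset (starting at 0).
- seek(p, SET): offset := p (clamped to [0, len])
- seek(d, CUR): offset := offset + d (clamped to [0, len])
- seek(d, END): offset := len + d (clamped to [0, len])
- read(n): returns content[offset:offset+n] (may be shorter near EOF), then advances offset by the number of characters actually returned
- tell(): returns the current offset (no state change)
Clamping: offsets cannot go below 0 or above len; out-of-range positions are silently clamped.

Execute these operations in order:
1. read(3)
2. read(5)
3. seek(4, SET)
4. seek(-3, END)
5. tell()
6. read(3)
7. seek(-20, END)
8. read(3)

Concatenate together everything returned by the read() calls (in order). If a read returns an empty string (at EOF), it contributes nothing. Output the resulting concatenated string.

After 1 (read(3)): returned '9DI', offset=3
After 2 (read(5)): returned 'RG9RY', offset=8
After 3 (seek(4, SET)): offset=4
After 4 (seek(-3, END)): offset=24
After 5 (tell()): offset=24
After 6 (read(3)): returned 'E0V', offset=27
After 7 (seek(-20, END)): offset=7
After 8 (read(3)): returned 'YWM', offset=10

Answer: 9DIRG9RYE0VYWM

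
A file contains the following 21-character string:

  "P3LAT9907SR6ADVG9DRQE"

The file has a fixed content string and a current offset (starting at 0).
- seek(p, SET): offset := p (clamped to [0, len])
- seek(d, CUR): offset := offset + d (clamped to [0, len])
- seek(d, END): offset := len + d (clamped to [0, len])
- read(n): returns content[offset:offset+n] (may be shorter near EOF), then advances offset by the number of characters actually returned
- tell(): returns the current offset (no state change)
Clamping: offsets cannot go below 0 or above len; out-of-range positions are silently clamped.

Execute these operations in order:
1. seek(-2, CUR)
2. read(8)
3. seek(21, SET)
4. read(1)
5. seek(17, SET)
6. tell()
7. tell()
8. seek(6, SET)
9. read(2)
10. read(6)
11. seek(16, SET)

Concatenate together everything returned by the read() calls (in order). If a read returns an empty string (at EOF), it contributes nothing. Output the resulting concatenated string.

After 1 (seek(-2, CUR)): offset=0
After 2 (read(8)): returned 'P3LAT990', offset=8
After 3 (seek(21, SET)): offset=21
After 4 (read(1)): returned '', offset=21
After 5 (seek(17, SET)): offset=17
After 6 (tell()): offset=17
After 7 (tell()): offset=17
After 8 (seek(6, SET)): offset=6
After 9 (read(2)): returned '90', offset=8
After 10 (read(6)): returned '7SR6AD', offset=14
After 11 (seek(16, SET)): offset=16

Answer: P3LAT990907SR6AD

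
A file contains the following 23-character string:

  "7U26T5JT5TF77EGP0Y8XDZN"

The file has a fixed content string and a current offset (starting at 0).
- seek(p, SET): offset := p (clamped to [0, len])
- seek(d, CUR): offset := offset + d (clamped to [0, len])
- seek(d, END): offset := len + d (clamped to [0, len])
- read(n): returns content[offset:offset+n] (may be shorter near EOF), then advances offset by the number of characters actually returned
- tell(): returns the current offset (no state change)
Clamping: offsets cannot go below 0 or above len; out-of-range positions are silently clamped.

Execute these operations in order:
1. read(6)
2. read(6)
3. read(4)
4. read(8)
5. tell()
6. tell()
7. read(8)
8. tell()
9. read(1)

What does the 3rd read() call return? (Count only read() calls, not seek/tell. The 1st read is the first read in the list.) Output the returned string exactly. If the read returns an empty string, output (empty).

After 1 (read(6)): returned '7U26T5', offset=6
After 2 (read(6)): returned 'JT5TF7', offset=12
After 3 (read(4)): returned '7EGP', offset=16
After 4 (read(8)): returned '0Y8XDZN', offset=23
After 5 (tell()): offset=23
After 6 (tell()): offset=23
After 7 (read(8)): returned '', offset=23
After 8 (tell()): offset=23
After 9 (read(1)): returned '', offset=23

Answer: 7EGP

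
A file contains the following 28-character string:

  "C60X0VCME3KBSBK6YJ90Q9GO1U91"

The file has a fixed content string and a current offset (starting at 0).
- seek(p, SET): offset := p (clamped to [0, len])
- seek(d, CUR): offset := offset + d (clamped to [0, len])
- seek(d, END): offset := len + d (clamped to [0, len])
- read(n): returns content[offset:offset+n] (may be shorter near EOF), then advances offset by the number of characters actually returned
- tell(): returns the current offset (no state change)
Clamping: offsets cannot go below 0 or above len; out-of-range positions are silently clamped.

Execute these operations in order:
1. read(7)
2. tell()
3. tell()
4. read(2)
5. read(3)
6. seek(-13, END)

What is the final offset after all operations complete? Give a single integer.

Answer: 15

Derivation:
After 1 (read(7)): returned 'C60X0VC', offset=7
After 2 (tell()): offset=7
After 3 (tell()): offset=7
After 4 (read(2)): returned 'ME', offset=9
After 5 (read(3)): returned '3KB', offset=12
After 6 (seek(-13, END)): offset=15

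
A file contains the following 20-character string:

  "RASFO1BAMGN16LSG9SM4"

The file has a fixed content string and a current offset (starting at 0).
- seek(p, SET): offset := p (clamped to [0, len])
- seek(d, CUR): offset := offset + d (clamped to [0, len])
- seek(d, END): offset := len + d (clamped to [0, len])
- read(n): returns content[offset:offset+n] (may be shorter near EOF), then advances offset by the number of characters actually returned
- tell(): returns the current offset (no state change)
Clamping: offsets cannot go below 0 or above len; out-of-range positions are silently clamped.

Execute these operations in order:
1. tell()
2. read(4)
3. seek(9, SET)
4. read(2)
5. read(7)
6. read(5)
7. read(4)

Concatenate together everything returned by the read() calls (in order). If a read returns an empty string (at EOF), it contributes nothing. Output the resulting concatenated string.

Answer: RASFGN16LSG9SM4

Derivation:
After 1 (tell()): offset=0
After 2 (read(4)): returned 'RASF', offset=4
After 3 (seek(9, SET)): offset=9
After 4 (read(2)): returned 'GN', offset=11
After 5 (read(7)): returned '16LSG9S', offset=18
After 6 (read(5)): returned 'M4', offset=20
After 7 (read(4)): returned '', offset=20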